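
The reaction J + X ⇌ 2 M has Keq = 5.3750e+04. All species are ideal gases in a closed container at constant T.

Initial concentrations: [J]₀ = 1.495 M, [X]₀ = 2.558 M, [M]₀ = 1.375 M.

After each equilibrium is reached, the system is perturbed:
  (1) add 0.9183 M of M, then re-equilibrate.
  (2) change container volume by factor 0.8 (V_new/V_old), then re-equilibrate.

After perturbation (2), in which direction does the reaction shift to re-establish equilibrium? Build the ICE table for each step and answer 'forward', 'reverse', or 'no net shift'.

Direction: no net shift

Q₀ = 0.4944 vs Keq = 5.3750e+04 ⇒ Q<K, forward
Step 1:
                   J          X          M
  Initial      1.495      2.558      1.375
  Change      -1.495     -1.495      2.989
  Equil   3.3326e-04      1.063      4.364
  solve Keq expr → x = 1.495; check Q = 5.3750e+04
Then add 0.9183 M of M.
Step 2:
                   J          X          M
  Initial 3.3326e-04      1.063      5.283
  Change  1.5487e-04 1.5487e-04 -3.0974e-04
  Equil   4.8813e-04      1.063      5.282
  solve Keq expr → x = -1.5487e-04; check Q = 5.3750e+04
Then change container volume by factor 0.8 (V_new/V_old).
Step 3:
                   J          X          M
  Initial 6.1017e-04      1.329      6.603
  Change           0          0          0
  Equil   6.1017e-04      1.329      6.603
  solve Keq expr → x = 0; check Q = 5.3750e+04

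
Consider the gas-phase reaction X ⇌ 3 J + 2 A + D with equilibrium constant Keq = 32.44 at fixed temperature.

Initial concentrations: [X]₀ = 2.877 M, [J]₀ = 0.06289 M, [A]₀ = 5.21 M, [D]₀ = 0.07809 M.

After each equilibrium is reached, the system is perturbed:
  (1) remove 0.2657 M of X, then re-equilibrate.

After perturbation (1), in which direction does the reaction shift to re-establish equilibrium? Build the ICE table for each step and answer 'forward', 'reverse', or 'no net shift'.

Direction: reverse

Q₀ = 1.8326e-04 vs Keq = 32.44 ⇒ Q<K, forward
Step 1:
                  X         J         A         D
  I           2.877   0.06289      5.21   0.07809
  C         -0.4886     1.466    0.9771    0.4886
  E           2.388     1.529     6.187    0.5667
  solve Keq expr → x = 0.4886; check Q = 32.44
Then remove 0.2657 M of X.
Step 2:
                  X         J         A         D
  I           2.123     1.529     6.187    0.5667
  C          0.0133  -0.03989  -0.02659   -0.0133
  E           2.136     1.489     6.161    0.5534
  solve Keq expr → x = -0.0133; check Q = 32.44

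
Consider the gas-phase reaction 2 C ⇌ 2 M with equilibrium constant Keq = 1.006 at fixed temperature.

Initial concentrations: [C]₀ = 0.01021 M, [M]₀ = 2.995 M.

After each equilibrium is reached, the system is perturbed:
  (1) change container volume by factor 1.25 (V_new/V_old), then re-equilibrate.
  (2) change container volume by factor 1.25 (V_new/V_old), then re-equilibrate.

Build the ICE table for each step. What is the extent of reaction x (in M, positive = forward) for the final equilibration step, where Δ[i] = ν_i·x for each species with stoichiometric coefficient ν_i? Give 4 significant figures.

Q₀ = 8.6048e+04 vs Keq = 1.006 ⇒ Q>K, reverse
Step 1:
                   C          M
  Initial    0.01021      2.995
  Change        1.49      -1.49
  Equil          1.5      1.505
  solve Keq expr → x = -0.7451; check Q = 1.006
Then change container volume by factor 1.25 (V_new/V_old).
Step 2:
                   C          M
  Initial        1.2      1.204
  Change           0          0
  Equil          1.2      1.204
  solve Keq expr → x = 0; check Q = 1.006
Then change container volume by factor 1.25 (V_new/V_old).
Step 3:
                   C          M
  Initial     0.9602     0.9631
  Change           0          0
  Equil       0.9602     0.9631
  solve Keq expr → x = 0; check Q = 1.006

x = 0 M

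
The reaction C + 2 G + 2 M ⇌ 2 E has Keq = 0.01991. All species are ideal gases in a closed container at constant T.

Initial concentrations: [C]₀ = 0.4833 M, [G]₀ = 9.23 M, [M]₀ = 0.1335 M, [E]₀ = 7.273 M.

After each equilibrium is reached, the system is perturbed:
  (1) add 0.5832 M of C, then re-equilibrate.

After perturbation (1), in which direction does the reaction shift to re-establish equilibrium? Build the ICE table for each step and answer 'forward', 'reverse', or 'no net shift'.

Direction: forward

Q₀ = 72.08 vs Keq = 0.01991 ⇒ Q>K, reverse
Step 1:
                    C           G           M           E
  init         0.4833        9.23      0.1335       7.273
  Δ              1.14        2.28        2.28       -2.28
  eq            1.623       11.51       2.413       4.993
  solve Keq expr → x = -1.14; check Q = 0.01991
Then add 0.5832 M of C.
Step 2:
                    C           G           M           E
  init          2.206       11.51       2.413       4.993
  Δ          -0.09234     -0.1847     -0.1847      0.1847
  eq            2.114       11.33       2.229       5.178
  solve Keq expr → x = 0.09234; check Q = 0.01991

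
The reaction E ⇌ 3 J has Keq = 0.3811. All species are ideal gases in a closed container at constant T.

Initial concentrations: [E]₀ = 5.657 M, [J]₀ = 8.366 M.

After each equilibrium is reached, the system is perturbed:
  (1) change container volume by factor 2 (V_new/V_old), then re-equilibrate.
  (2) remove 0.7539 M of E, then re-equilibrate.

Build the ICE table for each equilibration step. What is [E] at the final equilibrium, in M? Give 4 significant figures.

[E]_eq = 3.116 M

Q₀ = 103.5 vs Keq = 0.3811 ⇒ Q>K, reverse
Step 1:
                    E           J
  I             5.657       8.366
  C             2.306      -6.918
  E             7.963       1.448
  solve Keq expr → x = -2.306; check Q = 0.3811
Then change container volume by factor 2 (V_new/V_old).
Step 2:
                    E           J
  I             3.982      0.7239
  C           -0.1373      0.4119
  E             3.844       1.136
  solve Keq expr → x = 0.1373; check Q = 0.3811
Then remove 0.7539 M of E.
Step 3:
                    E           J
  I              3.09       1.136
  C            0.0256     -0.0768
  E             3.116       1.059
  solve Keq expr → x = -0.0256; check Q = 0.3811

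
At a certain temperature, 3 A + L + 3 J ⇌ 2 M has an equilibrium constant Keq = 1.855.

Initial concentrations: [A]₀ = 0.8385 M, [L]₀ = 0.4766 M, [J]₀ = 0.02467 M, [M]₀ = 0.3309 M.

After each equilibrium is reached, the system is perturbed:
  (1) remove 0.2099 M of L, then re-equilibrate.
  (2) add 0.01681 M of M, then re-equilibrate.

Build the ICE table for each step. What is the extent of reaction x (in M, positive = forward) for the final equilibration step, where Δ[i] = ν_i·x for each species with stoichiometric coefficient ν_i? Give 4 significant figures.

Q₀ = 2.5955e+04 vs Keq = 1.855 ⇒ Q>K, reverse
Step 1:
                    A           L           J           M
  I            0.8385      0.4766     0.02467      0.3309
  C            0.2487     0.08291      0.2487     -0.1658
  E             1.087      0.5595      0.2734      0.1651
  solve Keq expr → x = -0.08291; check Q = 1.855
Then remove 0.2099 M of L.
Step 2:
                    A           L           J           M
  I             1.087      0.3496      0.2734      0.1651
  C           0.02073    0.006908     0.02073    -0.01382
  E             1.108      0.3565      0.2941      0.1513
  solve Keq expr → x = -0.006908; check Q = 1.855
Then add 0.01681 M of M.
Step 3:
                    A           L           J           M
  I             1.108      0.3565      0.2941      0.1681
  C          0.009689     0.00323    0.009689   -0.006459
  E             1.118      0.3597      0.3038      0.1616
  solve Keq expr → x = -0.00323; check Q = 1.855

x = -0.00323 M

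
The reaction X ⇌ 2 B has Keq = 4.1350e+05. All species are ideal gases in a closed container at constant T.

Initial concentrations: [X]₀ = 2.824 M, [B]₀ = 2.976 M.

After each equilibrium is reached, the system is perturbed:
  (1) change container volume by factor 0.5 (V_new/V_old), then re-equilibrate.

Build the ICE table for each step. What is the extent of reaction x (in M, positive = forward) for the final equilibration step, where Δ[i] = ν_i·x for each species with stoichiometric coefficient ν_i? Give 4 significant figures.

Q₀ = 3.136 vs Keq = 4.1350e+05 ⇒ Q<K, forward
Step 1:
                   X          B
  init         2.824      2.976
  Δ           -2.824      5.648
  eq      1.7985e-04      8.624
  solve Keq expr → x = 2.824; check Q = 4.1350e+05
Then change container volume by factor 0.5 (V_new/V_old).
Step 2:
                   X          B
  init    3.5970e-04      17.25
  Δ       3.5964e-04 -7.1927e-04
  eq      7.1933e-04      17.25
  solve Keq expr → x = -3.5964e-04; check Q = 4.1350e+05

x = -3.5964e-04 M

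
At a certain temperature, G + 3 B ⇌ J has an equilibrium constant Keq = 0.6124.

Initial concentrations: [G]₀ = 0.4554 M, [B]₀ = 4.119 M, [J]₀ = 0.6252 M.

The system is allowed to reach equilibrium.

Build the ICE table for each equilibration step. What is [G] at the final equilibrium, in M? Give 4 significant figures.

Q₀ = 0.01964 vs Keq = 0.6124 ⇒ Q<K, forward
Step 1:
                  G         B         J
  I          0.4554     4.119    0.6252
  C         -0.3906    -1.172    0.3906
  E          0.0648     2.947     1.016
  solve Keq expr → x = 0.3906; check Q = 0.6124

[G]_eq = 0.0648 M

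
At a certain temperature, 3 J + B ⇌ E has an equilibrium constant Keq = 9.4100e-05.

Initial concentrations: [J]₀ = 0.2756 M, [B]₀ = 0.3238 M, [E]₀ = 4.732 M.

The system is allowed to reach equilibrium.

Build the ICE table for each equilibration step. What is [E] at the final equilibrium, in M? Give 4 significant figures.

[E]_eq = 0.744 M

Q₀ = 698.1 vs Keq = 9.4100e-05 ⇒ Q>K, reverse
Step 1:
                    J           B           E
  init         0.2756      0.3238       4.732
  Δ             11.96       3.988      -3.988
  eq            12.24       4.312       0.744
  solve Keq expr → x = -3.988; check Q = 9.4100e-05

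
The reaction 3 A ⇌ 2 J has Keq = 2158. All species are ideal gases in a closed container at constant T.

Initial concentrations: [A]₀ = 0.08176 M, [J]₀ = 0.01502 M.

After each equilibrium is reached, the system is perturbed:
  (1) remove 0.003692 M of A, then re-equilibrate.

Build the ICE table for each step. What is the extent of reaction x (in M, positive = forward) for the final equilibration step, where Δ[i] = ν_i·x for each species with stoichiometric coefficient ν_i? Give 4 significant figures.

x = -0.001131 M

Q₀ = 0.4128 vs Keq = 2158 ⇒ Q<K, forward
Step 1:
                    A           J
  I           0.08176     0.01502
  C           -0.0697     0.04647
  E           0.01206     0.06149
  solve Keq expr → x = 0.02323; check Q = 2158
Then remove 0.003692 M of A.
Step 2:
                    A           J
  I          0.008363     0.06149
  C          0.003394   -0.002263
  E           0.01176     0.05923
  solve Keq expr → x = -0.001131; check Q = 2158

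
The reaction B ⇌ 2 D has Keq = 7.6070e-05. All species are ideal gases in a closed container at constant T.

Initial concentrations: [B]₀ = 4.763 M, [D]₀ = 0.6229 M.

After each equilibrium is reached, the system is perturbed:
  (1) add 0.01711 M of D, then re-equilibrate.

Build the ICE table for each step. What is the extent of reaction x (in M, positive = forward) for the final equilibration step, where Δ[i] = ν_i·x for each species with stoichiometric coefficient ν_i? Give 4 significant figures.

x = -0.008547 M

Q₀ = 0.08146 vs Keq = 7.6070e-05 ⇒ Q>K, reverse
Step 1:
                   B          D
  I            4.763     0.6229
  C           0.3016    -0.6033
  E            5.065    0.01963
  solve Keq expr → x = -0.3016; check Q = 7.6070e-05
Then add 0.01711 M of D.
Step 2:
                   B          D
  I            5.065    0.03674
  C         0.008547   -0.01709
  E            5.073    0.01964
  solve Keq expr → x = -0.008547; check Q = 7.6070e-05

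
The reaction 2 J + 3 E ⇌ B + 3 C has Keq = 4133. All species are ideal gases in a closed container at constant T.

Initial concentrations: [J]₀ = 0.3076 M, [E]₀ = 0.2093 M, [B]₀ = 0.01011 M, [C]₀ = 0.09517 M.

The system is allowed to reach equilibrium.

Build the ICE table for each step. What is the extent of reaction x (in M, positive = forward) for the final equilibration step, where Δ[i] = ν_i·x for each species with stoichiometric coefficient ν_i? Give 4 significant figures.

x = 0.06221 M

Q₀ = 0.01005 vs Keq = 4133 ⇒ Q<K, forward
Step 1:
                    J           E           B           C
  init         0.3076      0.2093     0.01011     0.09517
  Δ           -0.1244     -0.1866     0.06221      0.1866
  eq           0.1832     0.02268     0.07232      0.2818
  solve Keq expr → x = 0.06221; check Q = 4133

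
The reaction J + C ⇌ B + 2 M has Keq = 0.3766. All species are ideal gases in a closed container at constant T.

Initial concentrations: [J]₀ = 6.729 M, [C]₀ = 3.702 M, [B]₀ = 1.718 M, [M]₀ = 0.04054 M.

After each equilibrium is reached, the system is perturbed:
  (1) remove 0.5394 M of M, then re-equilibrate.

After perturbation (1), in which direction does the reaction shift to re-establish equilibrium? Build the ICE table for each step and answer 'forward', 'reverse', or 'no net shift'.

Direction: forward

Q₀ = 1.1335e-04 vs Keq = 0.3766 ⇒ Q<K, forward
Step 1:
                    J           C           B           M
  Initial       6.729       3.702       1.718     0.04054
  Change      -0.7867     -0.7867      0.7867       1.573
  Equil         5.942       2.915       2.505       1.614
  solve Keq expr → x = 0.7867; check Q = 0.3766
Then remove 0.5394 M of M.
Step 2:
                    J           C           B           M
  Initial       5.942       2.915       2.505       1.075
  Change      -0.1996     -0.1996      0.1996      0.3992
  Equil         5.743       2.716       2.704       1.474
  solve Keq expr → x = 0.1996; check Q = 0.3766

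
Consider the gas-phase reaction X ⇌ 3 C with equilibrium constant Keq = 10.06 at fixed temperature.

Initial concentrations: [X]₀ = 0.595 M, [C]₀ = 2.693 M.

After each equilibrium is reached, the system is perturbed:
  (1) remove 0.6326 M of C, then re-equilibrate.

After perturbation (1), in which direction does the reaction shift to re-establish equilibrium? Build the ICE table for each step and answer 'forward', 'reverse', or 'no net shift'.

Direction: forward

Q₀ = 32.82 vs Keq = 10.06 ⇒ Q>K, reverse
Step 1:
                   X          C
  init         0.595      2.693
  Δ           0.2243     -0.673
  eq          0.8193       2.02
  solve Keq expr → x = -0.2243; check Q = 10.06
Then remove 0.6326 M of C.
Step 2:
                   X          C
  init        0.8193      1.387
  Δ          -0.1629     0.4887
  eq          0.6564      1.876
  solve Keq expr → x = 0.1629; check Q = 10.06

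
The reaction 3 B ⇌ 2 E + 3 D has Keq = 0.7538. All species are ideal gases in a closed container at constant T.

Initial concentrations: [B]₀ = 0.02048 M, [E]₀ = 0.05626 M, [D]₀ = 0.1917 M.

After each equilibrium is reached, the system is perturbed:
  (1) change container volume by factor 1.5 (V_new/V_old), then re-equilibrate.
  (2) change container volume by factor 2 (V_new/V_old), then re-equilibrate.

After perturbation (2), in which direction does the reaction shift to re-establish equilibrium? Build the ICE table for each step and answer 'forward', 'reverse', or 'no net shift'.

Q₀ = 2.596 vs Keq = 0.7538 ⇒ Q>K, reverse
Step 1:
                    B           E           D
  init        0.02048     0.05626      0.1917
  Δ          0.007463   -0.004976   -0.007463
  eq          0.02794     0.05128      0.1842
  solve Keq expr → x = -0.002488; check Q = 0.7538
Then change container volume by factor 1.5 (V_new/V_old).
Step 2:
                    B           E           D
  init        0.01863     0.03419      0.1228
  Δ         -0.003385    0.002256    0.003385
  eq          0.01524     0.03645      0.1262
  solve Keq expr → x = 0.001128; check Q = 0.7538
Then change container volume by factor 2 (V_new/V_old).
Step 3:
                    B           E           D
  init       0.007622     0.01822      0.0631
  Δ         -0.002358    0.001572    0.002358
  eq         0.005264      0.0198     0.06546
  solve Keq expr → x = 7.8616e-04; check Q = 0.7538

Direction: forward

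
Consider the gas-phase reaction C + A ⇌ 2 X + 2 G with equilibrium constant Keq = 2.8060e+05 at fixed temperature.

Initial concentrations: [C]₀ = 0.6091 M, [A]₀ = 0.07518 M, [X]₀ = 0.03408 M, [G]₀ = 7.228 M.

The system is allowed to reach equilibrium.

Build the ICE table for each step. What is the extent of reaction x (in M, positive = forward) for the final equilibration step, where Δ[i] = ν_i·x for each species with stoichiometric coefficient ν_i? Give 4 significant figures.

x = 0.07517 M

Q₀ = 1.325 vs Keq = 2.8060e+05 ⇒ Q<K, forward
Step 1:
                  C         A         X         G
  Initial    0.6091   0.07518   0.03408     7.228
  Change   -0.07517  -0.07517    0.1503    0.1503
  Equil      0.5339 1.2358e-05    0.1844     7.378
  solve Keq expr → x = 0.07517; check Q = 2.8060e+05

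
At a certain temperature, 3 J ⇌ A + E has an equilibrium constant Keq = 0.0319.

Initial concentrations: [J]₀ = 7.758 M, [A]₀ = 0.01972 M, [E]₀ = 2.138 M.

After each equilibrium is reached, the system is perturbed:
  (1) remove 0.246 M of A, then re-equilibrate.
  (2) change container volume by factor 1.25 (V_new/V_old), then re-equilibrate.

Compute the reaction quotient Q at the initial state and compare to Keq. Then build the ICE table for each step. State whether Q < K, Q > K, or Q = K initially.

Q₀ = 9.0295e-05 vs Keq = 0.0319 ⇒ Q<K, forward
Step 1:
                   J          A          E
  init         7.758    0.01972      2.138
  Δ           -3.067      1.022      1.022
  eq           4.691      1.042       3.16
  solve Keq expr → x = 1.022; check Q = 0.0319
Then remove 0.246 M of A.
Step 2:
                   J          A          E
  init         4.691      0.796       3.16
  Δ          -0.2322     0.0774     0.0774
  eq           4.459     0.8734      3.238
  solve Keq expr → x = 0.0774; check Q = 0.0319
Then change container volume by factor 1.25 (V_new/V_old).
Step 3:
                   J          A          E
  init         3.567     0.6987       2.59
  Δ            0.154   -0.05134   -0.05134
  eq           3.721     0.6474      2.539
  solve Keq expr → x = -0.05134; check Q = 0.0319

Q₀ = 9.0295e-05; Q < K (proceeds forward)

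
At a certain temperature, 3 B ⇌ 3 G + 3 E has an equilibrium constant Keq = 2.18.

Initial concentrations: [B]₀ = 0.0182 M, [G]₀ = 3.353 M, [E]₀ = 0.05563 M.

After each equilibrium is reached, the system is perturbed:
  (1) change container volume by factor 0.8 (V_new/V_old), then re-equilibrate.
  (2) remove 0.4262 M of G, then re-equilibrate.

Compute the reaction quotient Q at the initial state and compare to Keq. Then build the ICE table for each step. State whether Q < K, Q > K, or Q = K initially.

Q₀ = 1076; Q > K (proceeds reverse)

Q₀ = 1076 vs Keq = 2.18 ⇒ Q>K, reverse
Step 1:
                    B           G           E
  Initial      0.0182       3.353     0.05563
  Change      0.03489    -0.03489    -0.03489
  Equil       0.05309       3.318     0.02074
  solve Keq expr → x = -0.01163; check Q = 2.18
Then change container volume by factor 0.8 (V_new/V_old).
Step 2:
                    B           G           E
  Initial     0.06636       4.148     0.02593
  Change     0.003935   -0.003935   -0.003935
  Equil       0.07029       4.144       0.022
  solve Keq expr → x = -0.001312; check Q = 2.18
Then remove 0.4262 M of G.
Step 3:
                    B           G           E
  Initial     0.07029       3.718       0.022
  Change    -0.001861    0.001861    0.001861
  Equil       0.06843       3.719     0.02386
  solve Keq expr → x = 6.2025e-04; check Q = 2.18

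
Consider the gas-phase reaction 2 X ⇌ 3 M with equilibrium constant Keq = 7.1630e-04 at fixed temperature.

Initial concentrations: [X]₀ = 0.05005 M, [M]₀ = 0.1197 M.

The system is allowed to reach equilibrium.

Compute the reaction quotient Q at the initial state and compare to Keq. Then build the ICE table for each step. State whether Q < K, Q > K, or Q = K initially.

Q₀ = 0.6847 vs Keq = 7.1630e-04 ⇒ Q>K, reverse
Step 1:
                   X          M
  init       0.05005     0.1197
  Δ          0.06564   -0.09846
  eq          0.1157    0.02124
  solve Keq expr → x = -0.03282; check Q = 7.1630e-04

Q₀ = 0.6847; Q > K (proceeds reverse)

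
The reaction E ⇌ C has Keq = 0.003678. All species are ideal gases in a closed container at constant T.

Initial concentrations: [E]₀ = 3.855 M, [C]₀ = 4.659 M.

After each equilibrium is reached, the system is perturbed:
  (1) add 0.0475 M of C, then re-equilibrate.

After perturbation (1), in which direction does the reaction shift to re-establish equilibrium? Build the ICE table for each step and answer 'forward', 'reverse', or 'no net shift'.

Q₀ = 1.209 vs Keq = 0.003678 ⇒ Q>K, reverse
Step 1:
                   E          C
  init         3.855      4.659
  Δ            4.628     -4.628
  eq           8.483     0.0312
  solve Keq expr → x = -4.628; check Q = 0.003678
Then add 0.0475 M of C.
Step 2:
                   E          C
  init         8.483     0.0787
  Δ          0.04733   -0.04733
  eq            8.53    0.03137
  solve Keq expr → x = -0.04733; check Q = 0.003678

Direction: reverse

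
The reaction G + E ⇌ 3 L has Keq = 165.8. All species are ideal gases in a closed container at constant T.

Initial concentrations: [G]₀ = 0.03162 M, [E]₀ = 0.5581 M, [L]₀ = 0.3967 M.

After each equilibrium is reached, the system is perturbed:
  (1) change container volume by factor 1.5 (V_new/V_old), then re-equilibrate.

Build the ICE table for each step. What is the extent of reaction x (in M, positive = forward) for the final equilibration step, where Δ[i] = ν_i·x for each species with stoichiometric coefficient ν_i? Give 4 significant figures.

x = 2.8915e-04 M

Q₀ = 3.538 vs Keq = 165.8 ⇒ Q<K, forward
Step 1:
                  G         E         L
  I         0.03162    0.5581    0.3967
  C         -0.0303   -0.0303   0.09089
  E        0.001325    0.5278    0.4876
  solve Keq expr → x = 0.0303; check Q = 165.8
Then change container volume by factor 1.5 (V_new/V_old).
Step 2:
                  G         E         L
  I       8.8309e-04    0.3519    0.3251
  C       -2.8915e-04 -2.8915e-04 8.6745e-04
  E       5.9394e-04    0.3516    0.3259
  solve Keq expr → x = 2.8915e-04; check Q = 165.8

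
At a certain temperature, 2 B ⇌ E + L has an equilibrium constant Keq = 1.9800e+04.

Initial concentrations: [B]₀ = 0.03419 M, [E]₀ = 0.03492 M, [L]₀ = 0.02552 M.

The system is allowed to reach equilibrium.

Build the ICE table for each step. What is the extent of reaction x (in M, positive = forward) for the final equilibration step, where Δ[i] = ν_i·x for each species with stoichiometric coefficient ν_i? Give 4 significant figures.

Q₀ = 0.7624 vs Keq = 1.9800e+04 ⇒ Q<K, forward
Step 1:
                    B           E           L
  I           0.03419     0.03492     0.02552
  C          -0.03386     0.01693     0.01693
  E        3.3340e-04     0.05185     0.04245
  solve Keq expr → x = 0.01693; check Q = 1.9800e+04

x = 0.01693 M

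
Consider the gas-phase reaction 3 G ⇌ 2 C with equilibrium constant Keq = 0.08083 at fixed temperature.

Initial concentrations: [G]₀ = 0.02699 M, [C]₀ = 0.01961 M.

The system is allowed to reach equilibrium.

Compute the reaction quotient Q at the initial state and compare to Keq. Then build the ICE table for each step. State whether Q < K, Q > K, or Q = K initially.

Q₀ = 19.56 vs Keq = 0.08083 ⇒ Q>K, reverse
Step 1:
                   G          C
  init       0.02699    0.01961
  Δ          0.02444   -0.01629
  eq         0.05143   0.003316
  solve Keq expr → x = -0.008147; check Q = 0.08083

Q₀ = 19.56; Q > K (proceeds reverse)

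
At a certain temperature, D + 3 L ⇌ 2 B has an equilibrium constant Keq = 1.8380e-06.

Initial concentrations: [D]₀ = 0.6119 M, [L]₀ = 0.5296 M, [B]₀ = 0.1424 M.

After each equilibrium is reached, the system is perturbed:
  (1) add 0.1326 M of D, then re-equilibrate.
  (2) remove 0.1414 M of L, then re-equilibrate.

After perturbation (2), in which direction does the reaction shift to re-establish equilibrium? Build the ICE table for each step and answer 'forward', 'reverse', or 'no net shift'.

Q₀ = 0.2231 vs Keq = 1.8380e-06 ⇒ Q>K, reverse
Step 1:
                  D         L         B
  I          0.6119    0.5296    0.1424
  C         0.07084    0.2125   -0.1417
  E          0.6827    0.7421 7.1617e-04
  solve Keq expr → x = -0.07084; check Q = 1.8380e-06
Then add 0.1326 M of D.
Step 2:
                  D         L         B
  I          0.8153    0.7421 7.1617e-04
  C       -3.3145e-05 -9.9434e-05 6.6289e-05
  E          0.8153     0.742 7.8246e-04
  solve Keq expr → x = 3.3145e-05; check Q = 1.8380e-06
Then remove 0.1414 M of L.
Step 3:
                  D         L         B
  I          0.8153    0.6006 7.8246e-04
  C       1.0607e-04 3.1822e-04 -2.1215e-04
  E          0.8154    0.6009 5.7031e-04
  solve Keq expr → x = -1.0607e-04; check Q = 1.8380e-06

Direction: reverse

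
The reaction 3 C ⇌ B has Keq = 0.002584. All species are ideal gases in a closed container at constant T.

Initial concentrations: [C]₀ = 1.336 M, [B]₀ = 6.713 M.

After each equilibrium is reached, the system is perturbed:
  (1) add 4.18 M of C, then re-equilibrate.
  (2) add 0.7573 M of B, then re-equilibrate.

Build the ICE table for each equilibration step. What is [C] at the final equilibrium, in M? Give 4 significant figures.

[C]_eq = 12.56 M

Q₀ = 2.815 vs Keq = 0.002584 ⇒ Q>K, reverse
Step 1:
                    C           B
  I             1.336       6.713
  C             9.705      -3.235
  E             11.04       3.478
  solve Keq expr → x = -3.235; check Q = 0.002584
Then add 4.18 M of C.
Step 2:
                    C           B
  I             15.22       3.478
  C            -3.162       1.054
  E             12.06       4.532
  solve Keq expr → x = 1.054; check Q = 0.002584
Then add 0.7573 M of B.
Step 3:
                    C           B
  I             12.06       5.289
  C            0.5021     -0.1674
  E             12.56       5.122
  solve Keq expr → x = -0.1674; check Q = 0.002584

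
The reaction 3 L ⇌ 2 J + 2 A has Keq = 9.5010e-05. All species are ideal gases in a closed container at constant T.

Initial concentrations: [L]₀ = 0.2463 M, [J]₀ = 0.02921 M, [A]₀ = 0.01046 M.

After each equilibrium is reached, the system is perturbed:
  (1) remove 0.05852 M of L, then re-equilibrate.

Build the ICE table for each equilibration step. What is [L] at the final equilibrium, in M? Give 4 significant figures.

[L]_eq = 0.1751 M

Q₀ = 6.2479e-06 vs Keq = 9.5010e-05 ⇒ Q<K, forward
Step 1:
                  L         J         A
  Initial    0.2463   0.02921   0.01046
  Change   -0.02072   0.01381   0.01381
  Equil      0.2256   0.04302   0.02427
  solve Keq expr → x = 0.006907; check Q = 9.5010e-05
Then remove 0.05852 M of L.
Step 2:
                  L         J         A
  Initial    0.1671   0.04302   0.02427
  Change   0.007998 -0.005332 -0.005332
  Equil      0.1751   0.03769   0.01894
  solve Keq expr → x = -0.002666; check Q = 9.5010e-05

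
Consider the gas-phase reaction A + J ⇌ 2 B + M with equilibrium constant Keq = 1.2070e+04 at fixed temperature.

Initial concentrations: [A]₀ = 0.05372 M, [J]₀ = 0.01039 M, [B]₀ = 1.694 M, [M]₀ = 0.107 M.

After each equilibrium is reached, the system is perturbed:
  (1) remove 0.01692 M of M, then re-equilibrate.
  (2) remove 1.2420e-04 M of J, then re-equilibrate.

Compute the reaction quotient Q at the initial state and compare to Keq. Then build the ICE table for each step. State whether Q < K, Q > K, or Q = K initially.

Q₀ = 550.1; Q < K (proceeds forward)

Q₀ = 550.1 vs Keq = 1.2070e+04 ⇒ Q<K, forward
Step 1:
                   A          J          B          M
  init       0.05372    0.01039      1.694      0.107
  Δ        -0.009744  -0.009744    0.01949   0.009744
  eq         0.04398 6.4577e-04      1.713     0.1167
  solve Keq expr → x = 0.009744; check Q = 1.2070e+04
Then remove 0.01692 M of M.
Step 2:
                   A          J          B          M
  init       0.04398 6.4577e-04      1.713    0.09982
  Δ       -9.1810e-05 -9.1810e-05 1.8362e-04 9.1810e-05
  eq         0.04388 5.5396e-04      1.714    0.09992
  solve Keq expr → x = 9.1810e-05; check Q = 1.2070e+04
Then remove 1.2420e-04 M of J.
Step 3:
                   A          J          B          M
  init       0.04388 4.2976e-04      1.714    0.09992
  Δ       1.2184e-04 1.2184e-04 -2.4367e-04 -1.2184e-04
  eq         0.04401 5.5159e-04      1.713    0.09979
  solve Keq expr → x = -1.2184e-04; check Q = 1.2070e+04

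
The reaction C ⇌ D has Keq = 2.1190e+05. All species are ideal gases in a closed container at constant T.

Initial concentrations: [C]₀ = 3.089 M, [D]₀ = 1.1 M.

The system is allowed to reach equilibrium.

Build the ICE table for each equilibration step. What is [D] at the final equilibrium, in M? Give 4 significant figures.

Q₀ = 0.3561 vs Keq = 2.1190e+05 ⇒ Q<K, forward
Step 1:
                  C         D
  Initial     3.089       1.1
  Change     -3.089     3.089
  Equil   1.9769e-05     4.189
  solve Keq expr → x = 3.089; check Q = 2.1190e+05

[D]_eq = 4.189 M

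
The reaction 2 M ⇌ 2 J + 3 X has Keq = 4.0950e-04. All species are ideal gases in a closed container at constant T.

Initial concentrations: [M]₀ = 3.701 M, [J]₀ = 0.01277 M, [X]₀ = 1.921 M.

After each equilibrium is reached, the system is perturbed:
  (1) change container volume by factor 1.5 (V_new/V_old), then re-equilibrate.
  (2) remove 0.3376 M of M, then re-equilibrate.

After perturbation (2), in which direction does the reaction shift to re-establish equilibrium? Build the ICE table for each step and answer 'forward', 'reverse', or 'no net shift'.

Direction: reverse

Q₀ = 8.4397e-05 vs Keq = 4.0950e-04 ⇒ Q<K, forward
Step 1:
                   M          J          X
  Initial      3.701    0.01277      1.921
  Change    -0.01477    0.01477    0.02215
  Equil        3.686    0.02754      1.943
  solve Keq expr → x = 0.007385; check Q = 4.0950e-04
Then change container volume by factor 1.5 (V_new/V_old).
Step 2:
                   M          J          X
  Initial      2.457    0.01836      1.295
  Change    -0.01435    0.01435    0.02153
  Equil        2.443    0.03271      1.317
  solve Keq expr → x = 0.007177; check Q = 4.0950e-04
Then remove 0.3376 M of M.
Step 3:
                   M          J          X
  Initial      2.106    0.03271      1.317
  Change    0.004257  -0.004257  -0.006385
  Equil         2.11    0.02846      1.311
  solve Keq expr → x = -0.002128; check Q = 4.0950e-04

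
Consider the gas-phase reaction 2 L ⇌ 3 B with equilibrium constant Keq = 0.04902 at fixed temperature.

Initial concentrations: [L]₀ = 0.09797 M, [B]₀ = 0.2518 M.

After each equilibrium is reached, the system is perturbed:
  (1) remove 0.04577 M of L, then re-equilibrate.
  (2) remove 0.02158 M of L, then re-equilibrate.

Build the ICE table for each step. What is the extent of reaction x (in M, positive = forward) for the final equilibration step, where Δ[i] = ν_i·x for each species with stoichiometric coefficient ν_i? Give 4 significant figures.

x = -0.002562 M

Q₀ = 1.663 vs Keq = 0.04902 ⇒ Q>K, reverse
Step 1:
                    L           B
  I           0.09797      0.2518
  C           0.08829     -0.1324
  E            0.1863      0.1194
  solve Keq expr → x = -0.04415; check Q = 0.04902
Then remove 0.04577 M of L.
Step 2:
                    L           B
  I            0.1405      0.1194
  C           0.01042    -0.01563
  E            0.1509      0.1037
  solve Keq expr → x = -0.005209; check Q = 0.04902
Then remove 0.02158 M of L.
Step 3:
                    L           B
  I            0.1293      0.1037
  C          0.005124   -0.007686
  E            0.1345     0.09605
  solve Keq expr → x = -0.002562; check Q = 0.04902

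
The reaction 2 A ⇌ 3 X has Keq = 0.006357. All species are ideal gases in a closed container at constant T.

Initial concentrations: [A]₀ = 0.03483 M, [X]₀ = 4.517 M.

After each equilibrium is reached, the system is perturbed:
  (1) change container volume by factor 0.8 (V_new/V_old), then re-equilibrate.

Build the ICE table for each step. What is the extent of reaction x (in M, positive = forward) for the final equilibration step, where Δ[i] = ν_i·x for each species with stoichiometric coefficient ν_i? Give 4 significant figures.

x = -0.01043 M

Q₀ = 7.5970e+04 vs Keq = 0.006357 ⇒ Q>K, reverse
Step 1:
                   A          X
  Initial    0.03483      4.517
  Change       2.766     -4.149
  Equil        2.801     0.3681
  solve Keq expr → x = -1.383; check Q = 0.006357
Then change container volume by factor 0.8 (V_new/V_old).
Step 2:
                   A          X
  Initial      3.501     0.4601
  Change     0.02086   -0.03129
  Equil        3.522     0.4288
  solve Keq expr → x = -0.01043; check Q = 0.006357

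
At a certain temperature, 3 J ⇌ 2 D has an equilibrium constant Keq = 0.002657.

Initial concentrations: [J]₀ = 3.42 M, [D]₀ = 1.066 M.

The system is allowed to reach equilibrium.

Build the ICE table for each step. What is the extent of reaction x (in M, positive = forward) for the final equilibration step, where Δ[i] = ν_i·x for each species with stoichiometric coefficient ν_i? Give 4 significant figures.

Q₀ = 0.02841 vs Keq = 0.002657 ⇒ Q>K, reverse
Step 1:
                   J          D
  Initial       3.42      1.066
  Change      0.9038    -0.6026
  Equil        4.324     0.4634
  solve Keq expr → x = -0.3013; check Q = 0.002657

x = -0.3013 M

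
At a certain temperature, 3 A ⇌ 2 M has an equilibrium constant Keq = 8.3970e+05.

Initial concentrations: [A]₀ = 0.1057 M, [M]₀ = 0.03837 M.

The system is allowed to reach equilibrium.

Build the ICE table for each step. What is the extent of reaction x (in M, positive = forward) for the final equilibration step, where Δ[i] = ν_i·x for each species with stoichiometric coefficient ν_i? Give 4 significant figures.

Q₀ = 1.247 vs Keq = 8.3970e+05 ⇒ Q<K, forward
Step 1:
                    A           M
  I            0.1057     0.03837
  C           -0.1033     0.06887
  E          0.002393      0.1072
  solve Keq expr → x = 0.03444; check Q = 8.3970e+05

x = 0.03444 M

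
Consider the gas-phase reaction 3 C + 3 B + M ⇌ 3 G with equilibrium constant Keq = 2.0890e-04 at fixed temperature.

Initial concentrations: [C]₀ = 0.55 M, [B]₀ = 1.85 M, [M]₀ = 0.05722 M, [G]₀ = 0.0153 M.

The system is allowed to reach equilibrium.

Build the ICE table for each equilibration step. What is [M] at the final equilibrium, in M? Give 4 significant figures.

[M]_eq = 0.05481 M

Q₀ = 5.9419e-05 vs Keq = 2.0890e-04 ⇒ Q<K, forward
Step 1:
                  C         B         M         G
  Initial      0.55      1.85   0.05722    0.0153
  Change  -0.007242 -0.007242 -0.002414  0.007242
  Equil      0.5428     1.843   0.05481   0.02254
  solve Keq expr → x = 0.002414; check Q = 2.0890e-04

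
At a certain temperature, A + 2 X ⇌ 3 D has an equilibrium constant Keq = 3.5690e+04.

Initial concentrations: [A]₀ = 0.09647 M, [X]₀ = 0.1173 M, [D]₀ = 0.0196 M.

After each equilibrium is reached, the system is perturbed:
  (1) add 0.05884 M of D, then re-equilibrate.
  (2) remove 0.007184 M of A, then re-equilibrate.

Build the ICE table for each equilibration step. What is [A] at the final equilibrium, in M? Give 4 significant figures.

Q₀ = 0.005673 vs Keq = 3.5690e+04 ⇒ Q<K, forward
Step 1:
                    A           X           D
  init        0.09647      0.1173      0.0196
  Δ          -0.05752      -0.115      0.1726
  eq          0.03895    0.002259      0.1922
  solve Keq expr → x = 0.05752; check Q = 3.5690e+04
Then add 0.05884 M of D.
Step 2:
                    A           X           D
  init        0.03895    0.002259       0.251
  Δ        5.2952e-04    0.001059   -0.001589
  eq          0.03948    0.003318      0.2494
  solve Keq expr → x = -5.2952e-04; check Q = 3.5690e+04
Then remove 0.007184 M of A.
Step 3:
                    A           X           D
  init         0.0323    0.003318      0.2494
  Δ        1.6516e-04  3.3032e-04 -4.9547e-04
  eq          0.03246    0.003649      0.2489
  solve Keq expr → x = -1.6516e-04; check Q = 3.5690e+04

[A]_eq = 0.03246 M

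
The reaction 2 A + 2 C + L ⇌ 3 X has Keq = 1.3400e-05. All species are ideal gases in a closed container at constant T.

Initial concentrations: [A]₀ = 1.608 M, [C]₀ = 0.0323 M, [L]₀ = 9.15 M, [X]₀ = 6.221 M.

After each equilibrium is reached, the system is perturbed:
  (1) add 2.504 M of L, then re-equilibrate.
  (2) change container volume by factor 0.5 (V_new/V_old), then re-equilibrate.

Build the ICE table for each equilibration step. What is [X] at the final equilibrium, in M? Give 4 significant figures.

Q₀ = 9754 vs Keq = 1.3400e-05 ⇒ Q>K, reverse
Step 1:
                    A           C           L           X
  init          1.608      0.0323        9.15       6.221
  Δ             3.875       3.875       1.937      -5.812
  eq            5.483       3.907       11.09      0.4085
  solve Keq expr → x = -1.937; check Q = 1.3400e-05
Then add 2.504 M of L.
Step 2:
                    A           C           L           X
  init          5.483       3.907       13.59      0.4085
  Δ          -0.01757    -0.01757   -0.008785     0.02636
  eq            5.465        3.89       13.58      0.4349
  solve Keq expr → x = 0.008785; check Q = 1.3400e-05
Then change container volume by factor 0.5 (V_new/V_old).
Step 3:
                    A           C           L           X
  init          10.93       7.779       27.17      0.8698
  Δ           -0.2988     -0.2988     -0.1494      0.4483
  eq            10.63       7.481       27.02       1.318
  solve Keq expr → x = 0.1494; check Q = 1.3400e-05

[X]_eq = 1.318 M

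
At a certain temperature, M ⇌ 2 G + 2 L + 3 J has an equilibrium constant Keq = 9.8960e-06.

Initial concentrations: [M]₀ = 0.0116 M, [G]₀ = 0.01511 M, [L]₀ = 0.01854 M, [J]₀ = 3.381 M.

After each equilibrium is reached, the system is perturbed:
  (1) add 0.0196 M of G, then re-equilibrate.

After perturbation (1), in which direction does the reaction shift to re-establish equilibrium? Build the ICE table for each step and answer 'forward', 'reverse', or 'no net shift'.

Q₀ = 2.6147e-04 vs Keq = 9.8960e-06 ⇒ Q>K, reverse
Step 1:
                   M          G          L          J
  I           0.0116    0.01511    0.01854      3.381
  C         0.004315  -0.008631  -0.008631   -0.01295
  E          0.01592   0.006479   0.009909      3.368
  solve Keq expr → x = -0.004315; check Q = 9.8960e-06
Then add 0.0196 M of G.
Step 2:
                   M          G          L          J
  I          0.01592    0.02608   0.009909      3.368
  C         0.003167  -0.006334  -0.006334  -0.009501
  E          0.01908    0.01975   0.003576      3.359
  solve Keq expr → x = -0.003167; check Q = 9.8960e-06

Direction: reverse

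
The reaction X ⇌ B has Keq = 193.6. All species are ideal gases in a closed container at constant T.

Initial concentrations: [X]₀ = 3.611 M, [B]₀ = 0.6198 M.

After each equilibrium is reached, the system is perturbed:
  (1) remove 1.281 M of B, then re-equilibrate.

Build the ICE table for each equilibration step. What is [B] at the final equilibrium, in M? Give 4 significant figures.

[B]_eq = 2.935 M

Q₀ = 0.1716 vs Keq = 193.6 ⇒ Q<K, forward
Step 1:
                    X           B
  Initial       3.611      0.6198
  Change       -3.589       3.589
  Equil       0.02174       4.209
  solve Keq expr → x = 3.589; check Q = 193.6
Then remove 1.281 M of B.
Step 2:
                    X           B
  Initial     0.02174       2.928
  Change    -0.006583    0.006583
  Equil       0.01516       2.935
  solve Keq expr → x = 0.006583; check Q = 193.6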